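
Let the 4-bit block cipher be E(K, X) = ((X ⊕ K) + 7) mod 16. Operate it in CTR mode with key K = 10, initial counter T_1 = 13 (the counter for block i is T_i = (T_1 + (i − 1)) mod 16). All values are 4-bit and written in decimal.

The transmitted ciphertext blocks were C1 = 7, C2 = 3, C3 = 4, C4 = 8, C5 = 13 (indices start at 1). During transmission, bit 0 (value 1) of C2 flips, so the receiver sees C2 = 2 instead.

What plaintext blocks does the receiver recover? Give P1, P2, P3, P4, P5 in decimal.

CTR decryption: S_i = E(K, T_i) where T_i is the counter for block i; P_i = C_i ⊕ S_i.
Only C2 changed, to 2. In CTR, a change in C_i flips the same bit in P_i only; the keystream is unaffected. Decrypting the received ciphertext:
P1: T = 13, S = E(K, T) = 14; 7 ⊕ 14 = 9.
P2: T = 14, S = E(K, T) = 11; 2 ⊕ 11 = 9.
P3: T = 15, S = E(K, T) = 12; 4 ⊕ 12 = 8.
P4: T = 0, S = E(K, T) = 1; 8 ⊕ 1 = 9.
P5: T = 1, S = E(K, T) = 2; 13 ⊕ 2 = 15.
Blocks that differ from the original plaintext: P2.

P1 = 9, P2 = 9, P3 = 8, P4 = 9, P5 = 15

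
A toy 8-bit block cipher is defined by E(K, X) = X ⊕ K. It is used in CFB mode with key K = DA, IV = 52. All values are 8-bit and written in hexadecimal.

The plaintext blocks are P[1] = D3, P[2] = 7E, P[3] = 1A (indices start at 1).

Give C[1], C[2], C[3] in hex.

CFB encryption: C_i = P_i ⊕ E(K, C_{i−1}), with C_{0} = IV.
C[1]: E(K, 52) = 88; D3 ⊕ 88 = 5B.
C[2]: E(K, 5B) = 81; 7E ⊕ 81 = FF.
C[3]: E(K, FF) = 25; 1A ⊕ 25 = 3F.

C[1] = 5B, C[2] = FF, C[3] = 3F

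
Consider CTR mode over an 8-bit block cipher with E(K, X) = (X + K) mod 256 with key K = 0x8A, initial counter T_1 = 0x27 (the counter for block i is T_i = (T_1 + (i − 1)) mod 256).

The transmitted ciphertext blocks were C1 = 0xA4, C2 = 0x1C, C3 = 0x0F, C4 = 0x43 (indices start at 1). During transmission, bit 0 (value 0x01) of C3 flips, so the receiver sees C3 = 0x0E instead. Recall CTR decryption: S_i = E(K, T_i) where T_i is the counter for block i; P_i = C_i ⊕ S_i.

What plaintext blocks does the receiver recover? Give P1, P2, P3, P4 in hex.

P1 = 0x15, P2 = 0xAE, P3 = 0xBD, P4 = 0xF7

Only C3 changed, to 0x0E. In CTR, a change in C_i flips the same bit in P_i only; the keystream is unaffected. Decrypting the received ciphertext:
P1: T = 0x27, S = E(K, T) = 0xB1; 0xA4 ⊕ 0xB1 = 0x15.
P2: T = 0x28, S = E(K, T) = 0xB2; 0x1C ⊕ 0xB2 = 0xAE.
P3: T = 0x29, S = E(K, T) = 0xB3; 0x0E ⊕ 0xB3 = 0xBD.
P4: T = 0x2A, S = E(K, T) = 0xB4; 0x43 ⊕ 0xB4 = 0xF7.
Blocks that differ from the original plaintext: P3.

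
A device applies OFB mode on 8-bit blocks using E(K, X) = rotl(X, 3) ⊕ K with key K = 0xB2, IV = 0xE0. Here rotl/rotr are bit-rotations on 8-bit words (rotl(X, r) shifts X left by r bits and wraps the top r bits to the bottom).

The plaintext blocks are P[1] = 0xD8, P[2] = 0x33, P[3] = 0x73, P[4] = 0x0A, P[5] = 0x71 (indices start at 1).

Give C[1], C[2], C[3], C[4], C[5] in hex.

C[1] = 0x6D, C[2] = 0x2C, C[3] = 0x39, C[4] = 0xEA, C[5] = 0xC4

OFB encryption: S_i = E(K, S_{i−1}) with S_{0} = IV; C_i = P_i ⊕ S_i.
C[1]: S = E(K, 0xE0) = 0xB5; 0xD8 ⊕ 0xB5 = 0x6D.
C[2]: S = E(K, 0xB5) = 0x1F; 0x33 ⊕ 0x1F = 0x2C.
C[3]: S = E(K, 0x1F) = 0x4A; 0x73 ⊕ 0x4A = 0x39.
C[4]: S = E(K, 0x4A) = 0xE0; 0x0A ⊕ 0xE0 = 0xEA.
C[5]: S = E(K, 0xE0) = 0xB5; 0x71 ⊕ 0xB5 = 0xC4.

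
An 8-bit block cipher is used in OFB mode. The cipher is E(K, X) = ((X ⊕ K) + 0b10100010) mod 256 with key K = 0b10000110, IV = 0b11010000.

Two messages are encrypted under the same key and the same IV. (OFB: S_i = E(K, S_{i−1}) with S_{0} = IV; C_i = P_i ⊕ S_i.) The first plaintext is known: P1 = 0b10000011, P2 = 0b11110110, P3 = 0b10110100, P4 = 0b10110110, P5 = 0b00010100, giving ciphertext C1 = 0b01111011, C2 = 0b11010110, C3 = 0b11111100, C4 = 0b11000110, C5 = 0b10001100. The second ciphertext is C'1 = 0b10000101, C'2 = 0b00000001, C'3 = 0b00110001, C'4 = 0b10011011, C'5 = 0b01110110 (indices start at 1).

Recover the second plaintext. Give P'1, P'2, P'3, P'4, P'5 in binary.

P'1 = 0b01111101, P'2 = 0b00100001, P'3 = 0b01111001, P'4 = 0b11101011, P'5 = 0b11101110

In OFB with a reused IV, both messages share the same keystream S_i, so C_i ⊕ C'_i = P_i ⊕ P'_i and thus P'_i = P_i ⊕ C_i ⊕ C'_i.
P'1: 0b10000011 ⊕ 0b01111011 ⊕ 0b10000101 = 0b01111101.
P'2: 0b11110110 ⊕ 0b11010110 ⊕ 0b00000001 = 0b00100001.
P'3: 0b10110100 ⊕ 0b11111100 ⊕ 0b00110001 = 0b01111001.
P'4: 0b10110110 ⊕ 0b11000110 ⊕ 0b10011011 = 0b11101011.
P'5: 0b00010100 ⊕ 0b10001100 ⊕ 0b01110110 = 0b11101110.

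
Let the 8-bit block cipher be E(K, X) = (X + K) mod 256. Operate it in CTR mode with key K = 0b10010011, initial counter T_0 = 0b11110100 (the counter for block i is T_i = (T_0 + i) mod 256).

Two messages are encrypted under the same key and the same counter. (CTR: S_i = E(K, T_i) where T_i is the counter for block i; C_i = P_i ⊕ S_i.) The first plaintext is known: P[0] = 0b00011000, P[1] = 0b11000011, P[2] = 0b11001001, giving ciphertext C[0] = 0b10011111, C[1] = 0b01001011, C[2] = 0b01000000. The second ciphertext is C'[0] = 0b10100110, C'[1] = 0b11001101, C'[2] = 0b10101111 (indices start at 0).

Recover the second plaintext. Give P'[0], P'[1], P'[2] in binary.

In CTR with a reused counter, both messages share the same keystream S_i, so C_i ⊕ C'_i = P_i ⊕ P'_i and thus P'_i = P_i ⊕ C_i ⊕ C'_i.
P'[0]: 0b00011000 ⊕ 0b10011111 ⊕ 0b10100110 = 0b00100001.
P'[1]: 0b11000011 ⊕ 0b01001011 ⊕ 0b11001101 = 0b01000101.
P'[2]: 0b11001001 ⊕ 0b01000000 ⊕ 0b10101111 = 0b00100110.

P'[0] = 0b00100001, P'[1] = 0b01000101, P'[2] = 0b00100110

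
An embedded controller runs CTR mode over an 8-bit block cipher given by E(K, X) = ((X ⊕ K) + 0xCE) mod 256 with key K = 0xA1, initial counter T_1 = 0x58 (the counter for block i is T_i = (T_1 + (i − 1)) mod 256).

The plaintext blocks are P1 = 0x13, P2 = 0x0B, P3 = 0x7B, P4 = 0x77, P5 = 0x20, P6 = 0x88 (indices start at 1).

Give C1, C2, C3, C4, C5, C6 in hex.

CTR encryption: S_i = E(K, T_i) where T_i is the counter for block i; C_i = P_i ⊕ S_i.
C1: T = 0x58, S = E(K, T) = 0xC7; 0x13 ⊕ 0xC7 = 0xD4.
C2: T = 0x59, S = E(K, T) = 0xC6; 0x0B ⊕ 0xC6 = 0xCD.
C3: T = 0x5A, S = E(K, T) = 0xC9; 0x7B ⊕ 0xC9 = 0xB2.
C4: T = 0x5B, S = E(K, T) = 0xC8; 0x77 ⊕ 0xC8 = 0xBF.
C5: T = 0x5C, S = E(K, T) = 0xCB; 0x20 ⊕ 0xCB = 0xEB.
C6: T = 0x5D, S = E(K, T) = 0xCA; 0x88 ⊕ 0xCA = 0x42.

C1 = 0xD4, C2 = 0xCD, C3 = 0xB2, C4 = 0xBF, C5 = 0xEB, C6 = 0x42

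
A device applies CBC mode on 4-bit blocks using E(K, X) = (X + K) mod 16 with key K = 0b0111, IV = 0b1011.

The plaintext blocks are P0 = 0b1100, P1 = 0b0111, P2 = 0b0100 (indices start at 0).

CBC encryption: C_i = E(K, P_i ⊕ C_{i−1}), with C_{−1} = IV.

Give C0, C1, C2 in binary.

C0 = 0b1110, C1 = 0b0000, C2 = 0b1011

C0: P0 ⊕ 0b1011 = 0b0111; E(K, 0b0111) = 0b1110.
C1: P1 ⊕ 0b1110 = 0b1001; E(K, 0b1001) = 0b0000.
C2: P2 ⊕ 0b0000 = 0b0100; E(K, 0b0100) = 0b1011.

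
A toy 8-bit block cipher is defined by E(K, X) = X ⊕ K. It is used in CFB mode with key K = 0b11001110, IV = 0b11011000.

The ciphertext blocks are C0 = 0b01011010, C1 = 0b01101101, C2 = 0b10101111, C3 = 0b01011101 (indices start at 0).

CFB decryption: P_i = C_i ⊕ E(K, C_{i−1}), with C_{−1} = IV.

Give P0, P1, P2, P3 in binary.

P0 = 0b01001100, P1 = 0b11111001, P2 = 0b00001100, P3 = 0b00111100

P0: E(K, 0b11011000) = 0b00010110; 0b01011010 ⊕ 0b00010110 = 0b01001100.
P1: E(K, 0b01011010) = 0b10010100; 0b01101101 ⊕ 0b10010100 = 0b11111001.
P2: E(K, 0b01101101) = 0b10100011; 0b10101111 ⊕ 0b10100011 = 0b00001100.
P3: E(K, 0b10101111) = 0b01100001; 0b01011101 ⊕ 0b01100001 = 0b00111100.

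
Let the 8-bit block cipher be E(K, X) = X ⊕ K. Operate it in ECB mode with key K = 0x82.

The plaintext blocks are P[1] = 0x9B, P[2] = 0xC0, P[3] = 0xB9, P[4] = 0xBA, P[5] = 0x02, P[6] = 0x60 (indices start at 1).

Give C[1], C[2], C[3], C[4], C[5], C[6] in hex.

ECB encryption: C_i = E(K, P_i).
C[1]: E(K, 0x9B) = 0x19.
C[2]: E(K, 0xC0) = 0x42.
C[3]: E(K, 0xB9) = 0x3B.
C[4]: E(K, 0xBA) = 0x38.
C[5]: E(K, 0x02) = 0x80.
C[6]: E(K, 0x60) = 0xE2.

C[1] = 0x19, C[2] = 0x42, C[3] = 0x3B, C[4] = 0x38, C[5] = 0x80, C[6] = 0xE2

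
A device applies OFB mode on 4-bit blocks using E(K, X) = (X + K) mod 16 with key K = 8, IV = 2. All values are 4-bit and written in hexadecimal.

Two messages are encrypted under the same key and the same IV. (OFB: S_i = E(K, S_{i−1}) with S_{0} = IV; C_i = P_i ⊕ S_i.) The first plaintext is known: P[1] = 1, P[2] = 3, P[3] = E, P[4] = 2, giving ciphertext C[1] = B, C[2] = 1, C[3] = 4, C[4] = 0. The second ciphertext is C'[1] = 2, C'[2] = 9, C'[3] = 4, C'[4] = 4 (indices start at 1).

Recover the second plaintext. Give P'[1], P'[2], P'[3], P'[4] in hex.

In OFB with a reused IV, both messages share the same keystream S_i, so C_i ⊕ C'_i = P_i ⊕ P'_i and thus P'_i = P_i ⊕ C_i ⊕ C'_i.
P'[1]: 1 ⊕ B ⊕ 2 = 8.
P'[2]: 3 ⊕ 1 ⊕ 9 = B.
P'[3]: E ⊕ 4 ⊕ 4 = E.
P'[4]: 2 ⊕ 0 ⊕ 4 = 6.

P'[1] = 8, P'[2] = B, P'[3] = E, P'[4] = 6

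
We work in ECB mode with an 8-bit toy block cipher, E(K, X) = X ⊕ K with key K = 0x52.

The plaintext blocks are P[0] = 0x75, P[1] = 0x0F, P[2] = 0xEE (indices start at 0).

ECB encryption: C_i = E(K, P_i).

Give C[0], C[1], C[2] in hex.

C[0] = 0x27, C[1] = 0x5D, C[2] = 0xBC

C[0]: E(K, 0x75) = 0x27.
C[1]: E(K, 0x0F) = 0x5D.
C[2]: E(K, 0xEE) = 0xBC.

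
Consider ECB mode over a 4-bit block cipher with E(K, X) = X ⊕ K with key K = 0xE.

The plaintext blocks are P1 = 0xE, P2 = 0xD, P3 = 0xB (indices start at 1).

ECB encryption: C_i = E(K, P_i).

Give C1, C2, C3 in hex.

C1 = 0x0, C2 = 0x3, C3 = 0x5

C1: E(K, 0xE) = 0x0.
C2: E(K, 0xD) = 0x3.
C3: E(K, 0xB) = 0x5.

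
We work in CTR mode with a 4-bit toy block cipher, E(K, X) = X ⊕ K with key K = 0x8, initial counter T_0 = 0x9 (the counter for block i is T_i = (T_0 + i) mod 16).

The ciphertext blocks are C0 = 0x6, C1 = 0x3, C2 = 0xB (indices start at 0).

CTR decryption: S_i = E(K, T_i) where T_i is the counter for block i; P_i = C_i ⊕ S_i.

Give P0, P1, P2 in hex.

P0: T = 0x9, S = E(K, T) = 0x1; 0x6 ⊕ 0x1 = 0x7.
P1: T = 0xA, S = E(K, T) = 0x2; 0x3 ⊕ 0x2 = 0x1.
P2: T = 0xB, S = E(K, T) = 0x3; 0xB ⊕ 0x3 = 0x8.

P0 = 0x7, P1 = 0x1, P2 = 0x8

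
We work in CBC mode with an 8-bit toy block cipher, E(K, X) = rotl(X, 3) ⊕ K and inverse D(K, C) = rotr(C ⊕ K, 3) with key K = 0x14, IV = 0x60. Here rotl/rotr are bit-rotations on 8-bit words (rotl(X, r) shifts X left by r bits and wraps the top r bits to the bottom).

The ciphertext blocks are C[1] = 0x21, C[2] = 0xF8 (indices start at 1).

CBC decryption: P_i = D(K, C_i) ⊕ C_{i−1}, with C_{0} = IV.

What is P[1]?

P[1]: D(K, 0x21) = 0xA6; 0xA6 ⊕ 0x60 = 0xC6.

P[1] = 0xC6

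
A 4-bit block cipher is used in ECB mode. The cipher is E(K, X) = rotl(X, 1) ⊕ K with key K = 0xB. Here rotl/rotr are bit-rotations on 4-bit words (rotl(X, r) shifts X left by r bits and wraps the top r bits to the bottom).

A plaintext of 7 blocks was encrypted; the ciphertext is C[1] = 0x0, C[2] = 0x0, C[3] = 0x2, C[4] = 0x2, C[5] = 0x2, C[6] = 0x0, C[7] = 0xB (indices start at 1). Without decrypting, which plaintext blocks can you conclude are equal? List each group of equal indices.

P[1] = P[2] = P[6]; P[3] = P[4] = P[5]

ECB encrypts each block independently with the same key, so equal ciphertext blocks imply equal plaintext blocks.
C[1] = C[2] = C[6] = 0x0, so P[1] = P[2] = P[6].
C[3] = C[4] = C[5] = 0x2, so P[3] = P[4] = P[5].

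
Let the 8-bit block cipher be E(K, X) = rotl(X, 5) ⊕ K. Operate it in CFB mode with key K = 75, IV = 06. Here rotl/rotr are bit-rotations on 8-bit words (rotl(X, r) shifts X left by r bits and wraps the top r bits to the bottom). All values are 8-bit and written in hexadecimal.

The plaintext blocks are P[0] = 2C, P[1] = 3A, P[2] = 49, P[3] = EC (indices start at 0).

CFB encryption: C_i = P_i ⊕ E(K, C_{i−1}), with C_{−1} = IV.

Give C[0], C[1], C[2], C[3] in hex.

C[0] = 99, C[1] = 7C, C[2] = B3, C[3] = EF

C[0]: E(K, 06) = B5; 2C ⊕ B5 = 99.
C[1]: E(K, 99) = 46; 3A ⊕ 46 = 7C.
C[2]: E(K, 7C) = FA; 49 ⊕ FA = B3.
C[3]: E(K, B3) = 03; EC ⊕ 03 = EF.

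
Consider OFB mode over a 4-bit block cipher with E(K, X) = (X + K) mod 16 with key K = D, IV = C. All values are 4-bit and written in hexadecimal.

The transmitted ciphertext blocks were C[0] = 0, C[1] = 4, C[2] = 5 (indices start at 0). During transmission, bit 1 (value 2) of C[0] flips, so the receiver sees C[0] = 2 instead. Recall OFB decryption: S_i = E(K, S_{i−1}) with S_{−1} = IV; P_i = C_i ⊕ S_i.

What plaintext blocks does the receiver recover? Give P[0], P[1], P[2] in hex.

P[0] = B, P[1] = 2, P[2] = 6

Only C[0] changed, to 2. In OFB, a change in C_i flips the same bit in P_i only; the keystream is unaffected. Decrypting the received ciphertext:
P[0]: S = E(K, C) = 9; 2 ⊕ 9 = B.
P[1]: S = E(K, 9) = 6; 4 ⊕ 6 = 2.
P[2]: S = E(K, 6) = 3; 5 ⊕ 3 = 6.
Blocks that differ from the original plaintext: P[0].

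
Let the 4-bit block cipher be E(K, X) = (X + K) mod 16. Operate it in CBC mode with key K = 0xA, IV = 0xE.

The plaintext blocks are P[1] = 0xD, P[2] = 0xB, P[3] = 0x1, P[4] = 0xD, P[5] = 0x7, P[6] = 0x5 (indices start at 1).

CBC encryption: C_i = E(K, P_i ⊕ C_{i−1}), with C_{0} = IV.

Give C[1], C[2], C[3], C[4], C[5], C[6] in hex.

C[1] = 0xD, C[2] = 0x0, C[3] = 0xB, C[4] = 0x0, C[5] = 0x1, C[6] = 0xE

C[1]: P[1] ⊕ 0xE = 0x3; E(K, 0x3) = 0xD.
C[2]: P[2] ⊕ 0xD = 0x6; E(K, 0x6) = 0x0.
C[3]: P[3] ⊕ 0x0 = 0x1; E(K, 0x1) = 0xB.
C[4]: P[4] ⊕ 0xB = 0x6; E(K, 0x6) = 0x0.
C[5]: P[5] ⊕ 0x0 = 0x7; E(K, 0x7) = 0x1.
C[6]: P[6] ⊕ 0x1 = 0x4; E(K, 0x4) = 0xE.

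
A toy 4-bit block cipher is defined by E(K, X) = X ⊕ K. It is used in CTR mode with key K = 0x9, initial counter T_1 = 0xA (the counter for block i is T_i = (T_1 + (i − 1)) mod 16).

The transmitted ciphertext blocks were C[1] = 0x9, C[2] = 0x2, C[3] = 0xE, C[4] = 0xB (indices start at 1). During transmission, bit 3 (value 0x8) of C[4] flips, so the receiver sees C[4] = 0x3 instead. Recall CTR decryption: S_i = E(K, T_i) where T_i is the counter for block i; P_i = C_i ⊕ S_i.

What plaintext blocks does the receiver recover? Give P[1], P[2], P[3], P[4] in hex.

Only C[4] changed, to 0x3. In CTR, a change in C_i flips the same bit in P_i only; the keystream is unaffected. Decrypting the received ciphertext:
P[1]: T = 0xA, S = E(K, T) = 0x3; 0x9 ⊕ 0x3 = 0xA.
P[2]: T = 0xB, S = E(K, T) = 0x2; 0x2 ⊕ 0x2 = 0x0.
P[3]: T = 0xC, S = E(K, T) = 0x5; 0xE ⊕ 0x5 = 0xB.
P[4]: T = 0xD, S = E(K, T) = 0x4; 0x3 ⊕ 0x4 = 0x7.
Blocks that differ from the original plaintext: P[4].

P[1] = 0xA, P[2] = 0x0, P[3] = 0xB, P[4] = 0x7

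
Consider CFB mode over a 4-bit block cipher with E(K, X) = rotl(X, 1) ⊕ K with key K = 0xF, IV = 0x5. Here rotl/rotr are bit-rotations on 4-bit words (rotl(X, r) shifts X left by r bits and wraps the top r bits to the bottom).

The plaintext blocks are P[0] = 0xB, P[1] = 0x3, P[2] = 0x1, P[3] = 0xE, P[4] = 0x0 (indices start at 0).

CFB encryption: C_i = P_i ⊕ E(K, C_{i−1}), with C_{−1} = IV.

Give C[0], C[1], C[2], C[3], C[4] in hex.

C[0]: E(K, 0x5) = 0x5; 0xB ⊕ 0x5 = 0xE.
C[1]: E(K, 0xE) = 0x2; 0x3 ⊕ 0x2 = 0x1.
C[2]: E(K, 0x1) = 0xD; 0x1 ⊕ 0xD = 0xC.
C[3]: E(K, 0xC) = 0x6; 0xE ⊕ 0x6 = 0x8.
C[4]: E(K, 0x8) = 0xE; 0x0 ⊕ 0xE = 0xE.

C[0] = 0xE, C[1] = 0x1, C[2] = 0xC, C[3] = 0x8, C[4] = 0xE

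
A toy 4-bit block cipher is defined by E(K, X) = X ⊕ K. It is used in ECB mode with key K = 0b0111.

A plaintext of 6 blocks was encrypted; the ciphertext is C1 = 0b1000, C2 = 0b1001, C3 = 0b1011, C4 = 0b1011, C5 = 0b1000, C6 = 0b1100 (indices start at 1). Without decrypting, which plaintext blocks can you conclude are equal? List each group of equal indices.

ECB encrypts each block independently with the same key, so equal ciphertext blocks imply equal plaintext blocks.
C1 = C5 = 0b1000, so P1 = P5.
C3 = C4 = 0b1011, so P3 = P4.

P1 = P5; P3 = P4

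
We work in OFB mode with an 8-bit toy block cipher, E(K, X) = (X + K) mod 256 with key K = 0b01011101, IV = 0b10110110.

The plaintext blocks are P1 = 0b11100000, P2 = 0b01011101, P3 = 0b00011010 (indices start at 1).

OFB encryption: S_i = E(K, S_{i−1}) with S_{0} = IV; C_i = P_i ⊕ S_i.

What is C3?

C3 = 0b11010111

C1: S = E(K, 0b10110110) = 0b00010011; 0b11100000 ⊕ 0b00010011 = 0b11110011.
C2: S = E(K, 0b00010011) = 0b01110000; 0b01011101 ⊕ 0b01110000 = 0b00101101.
C3: S = E(K, 0b01110000) = 0b11001101; 0b00011010 ⊕ 0b11001101 = 0b11010111.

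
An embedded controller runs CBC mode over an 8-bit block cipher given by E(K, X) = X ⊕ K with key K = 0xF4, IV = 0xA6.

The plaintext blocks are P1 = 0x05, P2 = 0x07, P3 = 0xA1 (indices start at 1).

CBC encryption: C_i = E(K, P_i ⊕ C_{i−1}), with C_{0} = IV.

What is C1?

C1: P1 ⊕ 0xA6 = 0xA3; E(K, 0xA3) = 0x57.

C1 = 0x57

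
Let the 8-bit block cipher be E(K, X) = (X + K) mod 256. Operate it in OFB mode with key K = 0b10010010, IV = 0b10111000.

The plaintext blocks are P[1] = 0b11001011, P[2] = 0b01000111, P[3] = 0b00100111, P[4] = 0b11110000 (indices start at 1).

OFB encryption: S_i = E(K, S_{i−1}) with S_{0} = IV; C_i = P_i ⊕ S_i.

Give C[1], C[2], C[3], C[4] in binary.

C[1]: S = E(K, 0b10111000) = 0b01001010; 0b11001011 ⊕ 0b01001010 = 0b10000001.
C[2]: S = E(K, 0b01001010) = 0b11011100; 0b01000111 ⊕ 0b11011100 = 0b10011011.
C[3]: S = E(K, 0b11011100) = 0b01101110; 0b00100111 ⊕ 0b01101110 = 0b01001001.
C[4]: S = E(K, 0b01101110) = 0b00000000; 0b11110000 ⊕ 0b00000000 = 0b11110000.

C[1] = 0b10000001, C[2] = 0b10011011, C[3] = 0b01001001, C[4] = 0b11110000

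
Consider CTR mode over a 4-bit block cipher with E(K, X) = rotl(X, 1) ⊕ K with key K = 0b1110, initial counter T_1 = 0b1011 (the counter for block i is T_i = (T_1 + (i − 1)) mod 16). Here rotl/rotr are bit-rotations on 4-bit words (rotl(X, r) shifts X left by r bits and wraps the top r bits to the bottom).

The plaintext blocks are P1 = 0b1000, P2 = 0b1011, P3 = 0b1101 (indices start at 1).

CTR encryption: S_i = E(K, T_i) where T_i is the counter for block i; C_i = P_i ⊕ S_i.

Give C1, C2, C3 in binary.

C1 = 0b0001, C2 = 0b1100, C3 = 0b1000

C1: T = 0b1011, S = E(K, T) = 0b1001; 0b1000 ⊕ 0b1001 = 0b0001.
C2: T = 0b1100, S = E(K, T) = 0b0111; 0b1011 ⊕ 0b0111 = 0b1100.
C3: T = 0b1101, S = E(K, T) = 0b0101; 0b1101 ⊕ 0b0101 = 0b1000.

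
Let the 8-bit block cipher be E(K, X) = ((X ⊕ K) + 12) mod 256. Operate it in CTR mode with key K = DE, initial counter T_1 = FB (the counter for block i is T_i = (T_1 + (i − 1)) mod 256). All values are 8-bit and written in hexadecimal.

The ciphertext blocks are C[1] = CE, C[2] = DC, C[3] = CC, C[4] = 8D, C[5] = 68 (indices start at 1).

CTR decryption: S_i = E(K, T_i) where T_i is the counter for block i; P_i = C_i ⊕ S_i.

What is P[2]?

P[2] = E8

P[2]: T = FC, S = E(K, T) = 34; DC ⊕ 34 = E8.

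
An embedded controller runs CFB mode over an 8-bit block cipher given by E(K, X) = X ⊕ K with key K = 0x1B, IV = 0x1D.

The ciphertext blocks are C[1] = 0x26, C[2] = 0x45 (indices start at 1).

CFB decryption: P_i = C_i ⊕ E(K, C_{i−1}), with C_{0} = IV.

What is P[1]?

P[1] = 0x20

P[1]: E(K, 0x1D) = 0x06; 0x26 ⊕ 0x06 = 0x20.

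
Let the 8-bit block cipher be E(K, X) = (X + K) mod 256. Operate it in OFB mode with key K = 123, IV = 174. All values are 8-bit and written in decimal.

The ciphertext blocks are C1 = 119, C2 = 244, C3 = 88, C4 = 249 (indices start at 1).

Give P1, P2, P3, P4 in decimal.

P1 = 94, P2 = 80, P3 = 71, P4 = 99

OFB decryption: S_i = E(K, S_{i−1}) with S_{0} = IV; P_i = C_i ⊕ S_i.
P1: S = E(K, 174) = 41; 119 ⊕ 41 = 94.
P2: S = E(K, 41) = 164; 244 ⊕ 164 = 80.
P3: S = E(K, 164) = 31; 88 ⊕ 31 = 71.
P4: S = E(K, 31) = 154; 249 ⊕ 154 = 99.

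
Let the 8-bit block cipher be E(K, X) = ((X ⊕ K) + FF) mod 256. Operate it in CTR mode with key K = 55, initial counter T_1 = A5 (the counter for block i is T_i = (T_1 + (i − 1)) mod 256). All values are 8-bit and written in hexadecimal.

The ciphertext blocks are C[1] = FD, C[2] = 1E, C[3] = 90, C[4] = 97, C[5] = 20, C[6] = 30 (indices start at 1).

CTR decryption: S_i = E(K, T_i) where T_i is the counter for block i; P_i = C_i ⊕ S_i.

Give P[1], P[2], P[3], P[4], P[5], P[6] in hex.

P[1] = 12, P[2] = EC, P[3] = 61, P[4] = 6B, P[5] = DB, P[6] = CE

P[1]: T = A5, S = E(K, T) = EF; FD ⊕ EF = 12.
P[2]: T = A6, S = E(K, T) = F2; 1E ⊕ F2 = EC.
P[3]: T = A7, S = E(K, T) = F1; 90 ⊕ F1 = 61.
P[4]: T = A8, S = E(K, T) = FC; 97 ⊕ FC = 6B.
P[5]: T = A9, S = E(K, T) = FB; 20 ⊕ FB = DB.
P[6]: T = AA, S = E(K, T) = FE; 30 ⊕ FE = CE.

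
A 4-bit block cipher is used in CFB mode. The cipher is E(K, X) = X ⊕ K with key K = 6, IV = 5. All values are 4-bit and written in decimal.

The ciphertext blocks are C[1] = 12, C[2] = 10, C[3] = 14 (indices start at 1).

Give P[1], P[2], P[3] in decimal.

CFB decryption: P_i = C_i ⊕ E(K, C_{i−1}), with C_{0} = IV.
P[1]: E(K, 5) = 3; 12 ⊕ 3 = 15.
P[2]: E(K, 12) = 10; 10 ⊕ 10 = 0.
P[3]: E(K, 10) = 12; 14 ⊕ 12 = 2.

P[1] = 15, P[2] = 0, P[3] = 2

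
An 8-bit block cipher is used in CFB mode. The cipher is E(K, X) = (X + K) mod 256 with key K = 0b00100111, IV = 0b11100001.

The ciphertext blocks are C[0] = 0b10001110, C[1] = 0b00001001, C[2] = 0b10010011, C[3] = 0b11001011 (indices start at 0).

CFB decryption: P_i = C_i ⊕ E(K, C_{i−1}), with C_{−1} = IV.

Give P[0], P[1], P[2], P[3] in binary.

P[0] = 0b10000110, P[1] = 0b10111100, P[2] = 0b10100011, P[3] = 0b01110001

P[0]: E(K, 0b11100001) = 0b00001000; 0b10001110 ⊕ 0b00001000 = 0b10000110.
P[1]: E(K, 0b10001110) = 0b10110101; 0b00001001 ⊕ 0b10110101 = 0b10111100.
P[2]: E(K, 0b00001001) = 0b00110000; 0b10010011 ⊕ 0b00110000 = 0b10100011.
P[3]: E(K, 0b10010011) = 0b10111010; 0b11001011 ⊕ 0b10111010 = 0b01110001.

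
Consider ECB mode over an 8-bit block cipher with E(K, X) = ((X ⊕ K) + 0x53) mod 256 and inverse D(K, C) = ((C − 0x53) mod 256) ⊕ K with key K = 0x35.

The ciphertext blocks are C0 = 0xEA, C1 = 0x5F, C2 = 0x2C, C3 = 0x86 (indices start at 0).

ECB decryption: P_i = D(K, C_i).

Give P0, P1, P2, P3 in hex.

P0 = 0xA2, P1 = 0x39, P2 = 0xEC, P3 = 0x06

P0: D(K, 0xEA) = 0xA2.
P1: D(K, 0x5F) = 0x39.
P2: D(K, 0x2C) = 0xEC.
P3: D(K, 0x86) = 0x06.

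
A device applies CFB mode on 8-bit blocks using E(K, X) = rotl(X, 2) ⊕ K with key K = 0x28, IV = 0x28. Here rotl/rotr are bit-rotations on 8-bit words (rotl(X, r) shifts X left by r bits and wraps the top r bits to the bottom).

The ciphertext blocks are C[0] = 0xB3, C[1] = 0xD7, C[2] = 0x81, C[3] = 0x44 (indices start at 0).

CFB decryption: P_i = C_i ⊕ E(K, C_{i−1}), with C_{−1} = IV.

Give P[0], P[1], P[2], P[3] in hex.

P[0]: E(K, 0x28) = 0x88; 0xB3 ⊕ 0x88 = 0x3B.
P[1]: E(K, 0xB3) = 0xE6; 0xD7 ⊕ 0xE6 = 0x31.
P[2]: E(K, 0xD7) = 0x77; 0x81 ⊕ 0x77 = 0xF6.
P[3]: E(K, 0x81) = 0x2E; 0x44 ⊕ 0x2E = 0x6A.

P[0] = 0x3B, P[1] = 0x31, P[2] = 0xF6, P[3] = 0x6A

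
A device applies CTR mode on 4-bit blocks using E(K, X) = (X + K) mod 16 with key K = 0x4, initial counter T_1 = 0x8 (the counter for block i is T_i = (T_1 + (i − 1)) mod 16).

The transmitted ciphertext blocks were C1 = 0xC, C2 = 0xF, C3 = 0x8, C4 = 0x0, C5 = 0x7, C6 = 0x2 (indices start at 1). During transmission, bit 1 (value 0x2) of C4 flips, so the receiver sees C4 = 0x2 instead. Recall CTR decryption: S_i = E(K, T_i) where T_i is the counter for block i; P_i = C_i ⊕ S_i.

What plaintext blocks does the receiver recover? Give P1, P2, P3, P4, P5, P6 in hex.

P1 = 0x0, P2 = 0x2, P3 = 0x6, P4 = 0xD, P5 = 0x7, P6 = 0x3

Only C4 changed, to 0x2. In CTR, a change in C_i flips the same bit in P_i only; the keystream is unaffected. Decrypting the received ciphertext:
P1: T = 0x8, S = E(K, T) = 0xC; 0xC ⊕ 0xC = 0x0.
P2: T = 0x9, S = E(K, T) = 0xD; 0xF ⊕ 0xD = 0x2.
P3: T = 0xA, S = E(K, T) = 0xE; 0x8 ⊕ 0xE = 0x6.
P4: T = 0xB, S = E(K, T) = 0xF; 0x2 ⊕ 0xF = 0xD.
P5: T = 0xC, S = E(K, T) = 0x0; 0x7 ⊕ 0x0 = 0x7.
P6: T = 0xD, S = E(K, T) = 0x1; 0x2 ⊕ 0x1 = 0x3.
Blocks that differ from the original plaintext: P4.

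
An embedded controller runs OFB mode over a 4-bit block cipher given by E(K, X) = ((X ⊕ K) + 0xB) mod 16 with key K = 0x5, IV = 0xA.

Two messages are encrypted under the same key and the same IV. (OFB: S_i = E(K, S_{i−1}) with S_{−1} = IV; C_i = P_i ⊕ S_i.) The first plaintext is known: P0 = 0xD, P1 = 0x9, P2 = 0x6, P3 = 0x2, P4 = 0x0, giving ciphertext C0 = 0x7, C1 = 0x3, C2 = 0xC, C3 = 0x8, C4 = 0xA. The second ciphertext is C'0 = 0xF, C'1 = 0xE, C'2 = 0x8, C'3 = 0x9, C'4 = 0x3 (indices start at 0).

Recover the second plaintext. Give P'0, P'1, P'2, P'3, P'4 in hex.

In OFB with a reused IV, both messages share the same keystream S_i, so C_i ⊕ C'_i = P_i ⊕ P'_i and thus P'_i = P_i ⊕ C_i ⊕ C'_i.
P'0: 0xD ⊕ 0x7 ⊕ 0xF = 0x5.
P'1: 0x9 ⊕ 0x3 ⊕ 0xE = 0x4.
P'2: 0x6 ⊕ 0xC ⊕ 0x8 = 0x2.
P'3: 0x2 ⊕ 0x8 ⊕ 0x9 = 0x3.
P'4: 0x0 ⊕ 0xA ⊕ 0x3 = 0x9.

P'0 = 0x5, P'1 = 0x4, P'2 = 0x2, P'3 = 0x3, P'4 = 0x9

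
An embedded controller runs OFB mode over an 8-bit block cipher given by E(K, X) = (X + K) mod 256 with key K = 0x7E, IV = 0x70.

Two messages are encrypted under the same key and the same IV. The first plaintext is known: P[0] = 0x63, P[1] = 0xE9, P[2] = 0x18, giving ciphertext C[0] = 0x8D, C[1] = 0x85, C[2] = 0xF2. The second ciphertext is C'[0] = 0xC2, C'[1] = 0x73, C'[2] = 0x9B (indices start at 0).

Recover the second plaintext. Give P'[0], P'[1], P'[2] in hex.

In OFB with a reused IV, both messages share the same keystream S_i, so C_i ⊕ C'_i = P_i ⊕ P'_i and thus P'_i = P_i ⊕ C_i ⊕ C'_i.
P'[0]: 0x63 ⊕ 0x8D ⊕ 0xC2 = 0x2C.
P'[1]: 0xE9 ⊕ 0x85 ⊕ 0x73 = 0x1F.
P'[2]: 0x18 ⊕ 0xF2 ⊕ 0x9B = 0x71.

P'[0] = 0x2C, P'[1] = 0x1F, P'[2] = 0x71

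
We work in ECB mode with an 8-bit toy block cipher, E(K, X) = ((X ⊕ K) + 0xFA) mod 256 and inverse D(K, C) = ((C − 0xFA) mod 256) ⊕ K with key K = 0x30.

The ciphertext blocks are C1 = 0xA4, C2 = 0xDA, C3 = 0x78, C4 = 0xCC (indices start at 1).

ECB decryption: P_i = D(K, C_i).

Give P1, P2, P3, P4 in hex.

P1: D(K, 0xA4) = 0x9A.
P2: D(K, 0xDA) = 0xD0.
P3: D(K, 0x78) = 0x4E.
P4: D(K, 0xCC) = 0xE2.

P1 = 0x9A, P2 = 0xD0, P3 = 0x4E, P4 = 0xE2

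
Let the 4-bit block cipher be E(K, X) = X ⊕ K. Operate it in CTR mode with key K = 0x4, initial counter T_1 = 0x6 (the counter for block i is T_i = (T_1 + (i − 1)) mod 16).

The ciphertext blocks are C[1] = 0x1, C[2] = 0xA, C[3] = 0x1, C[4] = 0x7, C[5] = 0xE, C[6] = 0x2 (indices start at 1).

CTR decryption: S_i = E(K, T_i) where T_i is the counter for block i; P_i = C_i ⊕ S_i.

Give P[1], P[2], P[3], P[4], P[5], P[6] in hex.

P[1]: T = 0x6, S = E(K, T) = 0x2; 0x1 ⊕ 0x2 = 0x3.
P[2]: T = 0x7, S = E(K, T) = 0x3; 0xA ⊕ 0x3 = 0x9.
P[3]: T = 0x8, S = E(K, T) = 0xC; 0x1 ⊕ 0xC = 0xD.
P[4]: T = 0x9, S = E(K, T) = 0xD; 0x7 ⊕ 0xD = 0xA.
P[5]: T = 0xA, S = E(K, T) = 0xE; 0xE ⊕ 0xE = 0x0.
P[6]: T = 0xB, S = E(K, T) = 0xF; 0x2 ⊕ 0xF = 0xD.

P[1] = 0x3, P[2] = 0x9, P[3] = 0xD, P[4] = 0xA, P[5] = 0x0, P[6] = 0xD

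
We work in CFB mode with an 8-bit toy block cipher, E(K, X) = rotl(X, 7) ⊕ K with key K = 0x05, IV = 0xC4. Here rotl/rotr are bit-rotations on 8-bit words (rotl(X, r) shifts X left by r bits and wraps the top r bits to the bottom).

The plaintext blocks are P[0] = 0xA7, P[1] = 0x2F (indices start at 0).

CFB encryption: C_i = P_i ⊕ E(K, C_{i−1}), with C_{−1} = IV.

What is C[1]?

C[0]: E(K, 0xC4) = 0x67; 0xA7 ⊕ 0x67 = 0xC0.
C[1]: E(K, 0xC0) = 0x65; 0x2F ⊕ 0x65 = 0x4A.

C[1] = 0x4A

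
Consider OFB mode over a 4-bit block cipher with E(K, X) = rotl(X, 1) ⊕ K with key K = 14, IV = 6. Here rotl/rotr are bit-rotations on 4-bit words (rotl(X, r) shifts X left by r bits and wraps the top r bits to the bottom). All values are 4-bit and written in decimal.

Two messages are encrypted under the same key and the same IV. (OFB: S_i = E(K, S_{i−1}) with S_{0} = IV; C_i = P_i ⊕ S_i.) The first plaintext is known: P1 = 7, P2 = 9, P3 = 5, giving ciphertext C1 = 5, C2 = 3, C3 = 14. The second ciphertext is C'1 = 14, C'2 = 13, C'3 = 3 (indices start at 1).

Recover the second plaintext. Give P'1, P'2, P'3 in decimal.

In OFB with a reused IV, both messages share the same keystream S_i, so C_i ⊕ C'_i = P_i ⊕ P'_i and thus P'_i = P_i ⊕ C_i ⊕ C'_i.
P'1: 7 ⊕ 5 ⊕ 14 = 12.
P'2: 9 ⊕ 3 ⊕ 13 = 7.
P'3: 5 ⊕ 14 ⊕ 3 = 8.

P'1 = 12, P'2 = 7, P'3 = 8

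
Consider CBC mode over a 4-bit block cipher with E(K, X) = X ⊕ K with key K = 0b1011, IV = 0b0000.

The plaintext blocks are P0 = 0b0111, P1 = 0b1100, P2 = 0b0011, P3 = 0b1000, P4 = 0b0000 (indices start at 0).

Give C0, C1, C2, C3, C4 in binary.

C0 = 0b1100, C1 = 0b1011, C2 = 0b0011, C3 = 0b0000, C4 = 0b1011

CBC encryption: C_i = E(K, P_i ⊕ C_{i−1}), with C_{−1} = IV.
C0: P0 ⊕ 0b0000 = 0b0111; E(K, 0b0111) = 0b1100.
C1: P1 ⊕ 0b1100 = 0b0000; E(K, 0b0000) = 0b1011.
C2: P2 ⊕ 0b1011 = 0b1000; E(K, 0b1000) = 0b0011.
C3: P3 ⊕ 0b0011 = 0b1011; E(K, 0b1011) = 0b0000.
C4: P4 ⊕ 0b0000 = 0b0000; E(K, 0b0000) = 0b1011.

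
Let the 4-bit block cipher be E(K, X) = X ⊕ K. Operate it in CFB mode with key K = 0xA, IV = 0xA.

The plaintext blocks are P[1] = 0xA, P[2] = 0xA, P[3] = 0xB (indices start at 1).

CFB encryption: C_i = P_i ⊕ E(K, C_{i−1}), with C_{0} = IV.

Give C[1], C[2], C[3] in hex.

C[1] = 0xA, C[2] = 0xA, C[3] = 0xB

C[1]: E(K, 0xA) = 0x0; 0xA ⊕ 0x0 = 0xA.
C[2]: E(K, 0xA) = 0x0; 0xA ⊕ 0x0 = 0xA.
C[3]: E(K, 0xA) = 0x0; 0xB ⊕ 0x0 = 0xB.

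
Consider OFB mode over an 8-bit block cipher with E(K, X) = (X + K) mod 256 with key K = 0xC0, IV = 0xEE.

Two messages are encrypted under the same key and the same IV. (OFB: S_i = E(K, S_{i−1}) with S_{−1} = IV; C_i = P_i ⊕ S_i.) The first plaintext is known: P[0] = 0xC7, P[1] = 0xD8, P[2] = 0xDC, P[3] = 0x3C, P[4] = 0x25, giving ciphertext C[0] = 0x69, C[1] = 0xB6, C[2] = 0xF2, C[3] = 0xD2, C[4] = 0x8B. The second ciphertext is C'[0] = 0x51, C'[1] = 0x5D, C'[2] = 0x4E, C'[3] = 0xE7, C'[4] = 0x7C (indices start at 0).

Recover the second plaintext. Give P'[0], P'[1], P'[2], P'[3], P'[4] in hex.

P'[0] = 0xFF, P'[1] = 0x33, P'[2] = 0x60, P'[3] = 0x09, P'[4] = 0xD2

In OFB with a reused IV, both messages share the same keystream S_i, so C_i ⊕ C'_i = P_i ⊕ P'_i and thus P'_i = P_i ⊕ C_i ⊕ C'_i.
P'[0]: 0xC7 ⊕ 0x69 ⊕ 0x51 = 0xFF.
P'[1]: 0xD8 ⊕ 0xB6 ⊕ 0x5D = 0x33.
P'[2]: 0xDC ⊕ 0xF2 ⊕ 0x4E = 0x60.
P'[3]: 0x3C ⊕ 0xD2 ⊕ 0xE7 = 0x09.
P'[4]: 0x25 ⊕ 0x8B ⊕ 0x7C = 0xD2.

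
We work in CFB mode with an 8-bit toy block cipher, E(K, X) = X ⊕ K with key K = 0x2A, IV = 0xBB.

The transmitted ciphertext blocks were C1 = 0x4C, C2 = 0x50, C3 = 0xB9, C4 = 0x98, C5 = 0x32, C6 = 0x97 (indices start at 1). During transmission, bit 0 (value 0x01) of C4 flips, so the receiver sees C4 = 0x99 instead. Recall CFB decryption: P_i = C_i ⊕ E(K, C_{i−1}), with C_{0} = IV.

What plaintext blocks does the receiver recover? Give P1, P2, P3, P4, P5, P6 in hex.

P1 = 0xDD, P2 = 0x36, P3 = 0xC3, P4 = 0x0A, P5 = 0x81, P6 = 0x8F

Only C4 changed, to 0x99. In CFB, a change in C_i flips the same bit in P_i and garbles P_{i+1}. Decrypting the received ciphertext:
P1: E(K, 0xBB) = 0x91; 0x4C ⊕ 0x91 = 0xDD.
P2: E(K, 0x4C) = 0x66; 0x50 ⊕ 0x66 = 0x36.
P3: E(K, 0x50) = 0x7A; 0xB9 ⊕ 0x7A = 0xC3.
P4: E(K, 0xB9) = 0x93; 0x99 ⊕ 0x93 = 0x0A.
P5: E(K, 0x99) = 0xB3; 0x32 ⊕ 0xB3 = 0x81.
P6: E(K, 0x32) = 0x18; 0x97 ⊕ 0x18 = 0x8F.
Blocks that differ from the original plaintext: P4, P5.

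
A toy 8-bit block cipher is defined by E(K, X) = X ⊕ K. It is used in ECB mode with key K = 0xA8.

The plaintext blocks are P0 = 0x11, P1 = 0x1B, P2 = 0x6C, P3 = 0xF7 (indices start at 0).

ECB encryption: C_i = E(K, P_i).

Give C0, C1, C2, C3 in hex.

C0: E(K, 0x11) = 0xB9.
C1: E(K, 0x1B) = 0xB3.
C2: E(K, 0x6C) = 0xC4.
C3: E(K, 0xF7) = 0x5F.

C0 = 0xB9, C1 = 0xB3, C2 = 0xC4, C3 = 0x5F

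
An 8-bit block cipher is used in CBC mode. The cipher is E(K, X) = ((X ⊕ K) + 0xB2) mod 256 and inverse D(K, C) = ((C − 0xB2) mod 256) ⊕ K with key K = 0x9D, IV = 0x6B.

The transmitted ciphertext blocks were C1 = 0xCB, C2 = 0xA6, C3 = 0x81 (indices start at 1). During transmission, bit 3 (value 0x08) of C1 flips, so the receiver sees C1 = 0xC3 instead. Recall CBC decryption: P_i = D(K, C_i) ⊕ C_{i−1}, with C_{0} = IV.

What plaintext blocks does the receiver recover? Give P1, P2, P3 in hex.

Only C1 changed, to 0xC3. In CBC, a change in C_i garbles P_i and flips the same bit in P_{i+1}. Decrypting the received ciphertext:
P1: D(K, 0xC3) = 0x8C; 0x8C ⊕ 0x6B = 0xE7.
P2: D(K, 0xA6) = 0x69; 0x69 ⊕ 0xC3 = 0xAA.
P3: D(K, 0x81) = 0x52; 0x52 ⊕ 0xA6 = 0xF4.
Blocks that differ from the original plaintext: P1, P2.

P1 = 0xE7, P2 = 0xAA, P3 = 0xF4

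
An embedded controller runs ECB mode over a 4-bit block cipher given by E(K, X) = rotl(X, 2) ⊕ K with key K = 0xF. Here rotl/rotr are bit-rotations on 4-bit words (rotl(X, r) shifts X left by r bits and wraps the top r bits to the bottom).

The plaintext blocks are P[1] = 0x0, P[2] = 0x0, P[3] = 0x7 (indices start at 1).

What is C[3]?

C[3] = 0x2

ECB encryption: C_i = E(K, P_i).
C[3]: E(K, 0x7) = 0x2.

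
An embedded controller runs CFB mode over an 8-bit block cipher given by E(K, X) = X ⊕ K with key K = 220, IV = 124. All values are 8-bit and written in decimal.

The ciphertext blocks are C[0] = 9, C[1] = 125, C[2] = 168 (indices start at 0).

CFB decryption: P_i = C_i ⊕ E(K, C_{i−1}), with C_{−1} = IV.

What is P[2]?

P[2]: E(K, 125) = 161; 168 ⊕ 161 = 9.

P[2] = 9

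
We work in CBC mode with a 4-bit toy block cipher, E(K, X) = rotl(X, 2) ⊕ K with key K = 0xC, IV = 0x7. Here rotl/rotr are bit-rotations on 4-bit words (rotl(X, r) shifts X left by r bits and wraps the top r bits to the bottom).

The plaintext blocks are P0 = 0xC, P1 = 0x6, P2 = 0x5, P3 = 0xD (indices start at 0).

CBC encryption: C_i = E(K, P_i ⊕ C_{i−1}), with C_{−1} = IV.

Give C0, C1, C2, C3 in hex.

C0: P0 ⊕ 0x7 = 0xB; E(K, 0xB) = 0x2.
C1: P1 ⊕ 0x2 = 0x4; E(K, 0x4) = 0xD.
C2: P2 ⊕ 0xD = 0x8; E(K, 0x8) = 0xE.
C3: P3 ⊕ 0xE = 0x3; E(K, 0x3) = 0x0.

C0 = 0x2, C1 = 0xD, C2 = 0xE, C3 = 0x0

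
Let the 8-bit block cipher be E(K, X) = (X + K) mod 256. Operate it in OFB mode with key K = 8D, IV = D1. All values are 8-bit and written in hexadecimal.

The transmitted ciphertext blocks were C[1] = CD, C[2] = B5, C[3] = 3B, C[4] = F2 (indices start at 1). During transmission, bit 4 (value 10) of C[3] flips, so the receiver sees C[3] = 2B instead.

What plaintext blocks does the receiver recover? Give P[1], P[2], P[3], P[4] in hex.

OFB decryption: S_i = E(K, S_{i−1}) with S_{0} = IV; P_i = C_i ⊕ S_i.
Only C[3] changed, to 2B. In OFB, a change in C_i flips the same bit in P_i only; the keystream is unaffected. Decrypting the received ciphertext:
P[1]: S = E(K, D1) = 5E; CD ⊕ 5E = 93.
P[2]: S = E(K, 5E) = EB; B5 ⊕ EB = 5E.
P[3]: S = E(K, EB) = 78; 2B ⊕ 78 = 53.
P[4]: S = E(K, 78) = 05; F2 ⊕ 05 = F7.
Blocks that differ from the original plaintext: P[3].

P[1] = 93, P[2] = 5E, P[3] = 53, P[4] = F7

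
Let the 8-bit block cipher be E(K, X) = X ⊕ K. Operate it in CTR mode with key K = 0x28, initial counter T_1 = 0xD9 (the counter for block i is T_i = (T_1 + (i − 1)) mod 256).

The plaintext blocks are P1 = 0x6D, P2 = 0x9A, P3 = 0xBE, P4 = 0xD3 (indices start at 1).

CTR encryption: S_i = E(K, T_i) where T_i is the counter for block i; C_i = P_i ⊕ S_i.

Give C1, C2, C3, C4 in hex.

C1 = 0x9C, C2 = 0x68, C3 = 0x4D, C4 = 0x27

C1: T = 0xD9, S = E(K, T) = 0xF1; 0x6D ⊕ 0xF1 = 0x9C.
C2: T = 0xDA, S = E(K, T) = 0xF2; 0x9A ⊕ 0xF2 = 0x68.
C3: T = 0xDB, S = E(K, T) = 0xF3; 0xBE ⊕ 0xF3 = 0x4D.
C4: T = 0xDC, S = E(K, T) = 0xF4; 0xD3 ⊕ 0xF4 = 0x27.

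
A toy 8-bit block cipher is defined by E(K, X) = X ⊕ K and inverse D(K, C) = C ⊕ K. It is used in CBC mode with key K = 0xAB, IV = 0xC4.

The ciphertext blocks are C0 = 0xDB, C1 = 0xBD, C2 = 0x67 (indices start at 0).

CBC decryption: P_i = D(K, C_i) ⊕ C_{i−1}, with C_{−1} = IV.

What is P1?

P1: D(K, 0xBD) = 0x16; 0x16 ⊕ 0xDB = 0xCD.

P1 = 0xCD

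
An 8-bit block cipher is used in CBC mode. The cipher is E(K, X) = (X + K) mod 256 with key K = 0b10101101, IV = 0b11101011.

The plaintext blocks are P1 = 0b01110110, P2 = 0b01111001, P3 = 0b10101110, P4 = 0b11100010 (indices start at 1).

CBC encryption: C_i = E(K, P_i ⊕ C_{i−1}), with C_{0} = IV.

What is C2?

C1: P1 ⊕ 0b11101011 = 0b10011101; E(K, 0b10011101) = 0b01001010.
C2: P2 ⊕ 0b01001010 = 0b00110011; E(K, 0b00110011) = 0b11100000.

C2 = 0b11100000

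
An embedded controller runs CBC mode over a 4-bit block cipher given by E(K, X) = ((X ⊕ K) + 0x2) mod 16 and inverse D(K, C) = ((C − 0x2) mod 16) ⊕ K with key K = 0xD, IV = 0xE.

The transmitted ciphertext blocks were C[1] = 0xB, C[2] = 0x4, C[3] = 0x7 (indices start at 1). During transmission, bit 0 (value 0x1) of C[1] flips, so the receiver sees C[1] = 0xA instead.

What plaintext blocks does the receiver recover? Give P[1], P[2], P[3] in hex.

P[1] = 0xB, P[2] = 0x5, P[3] = 0xC

CBC decryption: P_i = D(K, C_i) ⊕ C_{i−1}, with C_{0} = IV.
Only C[1] changed, to 0xA. In CBC, a change in C_i garbles P_i and flips the same bit in P_{i+1}. Decrypting the received ciphertext:
P[1]: D(K, 0xA) = 0x5; 0x5 ⊕ 0xE = 0xB.
P[2]: D(K, 0x4) = 0xF; 0xF ⊕ 0xA = 0x5.
P[3]: D(K, 0x7) = 0x8; 0x8 ⊕ 0x4 = 0xC.
Blocks that differ from the original plaintext: P[1], P[2].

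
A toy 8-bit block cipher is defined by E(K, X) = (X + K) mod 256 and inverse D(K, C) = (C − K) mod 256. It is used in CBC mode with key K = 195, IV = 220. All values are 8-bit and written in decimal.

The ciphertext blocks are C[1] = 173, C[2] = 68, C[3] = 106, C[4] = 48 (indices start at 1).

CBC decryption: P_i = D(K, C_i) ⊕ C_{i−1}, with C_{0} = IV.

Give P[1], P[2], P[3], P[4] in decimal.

P[1]: D(K, 173) = 234; 234 ⊕ 220 = 54.
P[2]: D(K, 68) = 129; 129 ⊕ 173 = 44.
P[3]: D(K, 106) = 167; 167 ⊕ 68 = 227.
P[4]: D(K, 48) = 109; 109 ⊕ 106 = 7.

P[1] = 54, P[2] = 44, P[3] = 227, P[4] = 7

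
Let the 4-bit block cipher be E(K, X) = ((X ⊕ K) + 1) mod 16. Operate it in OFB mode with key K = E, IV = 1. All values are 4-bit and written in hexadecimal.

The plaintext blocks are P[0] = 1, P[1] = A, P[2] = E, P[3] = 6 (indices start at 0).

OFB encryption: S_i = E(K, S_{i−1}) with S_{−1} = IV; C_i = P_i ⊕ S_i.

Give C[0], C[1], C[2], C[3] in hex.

C[0] = 1, C[1] = 5, C[2] = C, C[3] = B

C[0]: S = E(K, 1) = 0; 1 ⊕ 0 = 1.
C[1]: S = E(K, 0) = F; A ⊕ F = 5.
C[2]: S = E(K, F) = 2; E ⊕ 2 = C.
C[3]: S = E(K, 2) = D; 6 ⊕ D = B.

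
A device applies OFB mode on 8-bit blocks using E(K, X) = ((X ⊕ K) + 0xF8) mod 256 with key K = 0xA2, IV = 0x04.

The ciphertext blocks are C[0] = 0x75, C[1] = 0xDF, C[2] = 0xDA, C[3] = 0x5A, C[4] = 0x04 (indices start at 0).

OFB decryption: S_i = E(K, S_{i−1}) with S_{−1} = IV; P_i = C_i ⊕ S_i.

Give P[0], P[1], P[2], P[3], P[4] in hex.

P[0] = 0xEB, P[1] = 0xEB, P[2] = 0x54, P[3] = 0x7E, P[4] = 0x7A

P[0]: S = E(K, 0x04) = 0x9E; 0x75 ⊕ 0x9E = 0xEB.
P[1]: S = E(K, 0x9E) = 0x34; 0xDF ⊕ 0x34 = 0xEB.
P[2]: S = E(K, 0x34) = 0x8E; 0xDA ⊕ 0x8E = 0x54.
P[3]: S = E(K, 0x8E) = 0x24; 0x5A ⊕ 0x24 = 0x7E.
P[4]: S = E(K, 0x24) = 0x7E; 0x04 ⊕ 0x7E = 0x7A.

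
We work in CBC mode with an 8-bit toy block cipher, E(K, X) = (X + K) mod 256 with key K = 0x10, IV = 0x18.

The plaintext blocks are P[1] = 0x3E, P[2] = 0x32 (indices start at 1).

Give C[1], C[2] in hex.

C[1] = 0x36, C[2] = 0x14

CBC encryption: C_i = E(K, P_i ⊕ C_{i−1}), with C_{0} = IV.
C[1]: P[1] ⊕ 0x18 = 0x26; E(K, 0x26) = 0x36.
C[2]: P[2] ⊕ 0x36 = 0x04; E(K, 0x04) = 0x14.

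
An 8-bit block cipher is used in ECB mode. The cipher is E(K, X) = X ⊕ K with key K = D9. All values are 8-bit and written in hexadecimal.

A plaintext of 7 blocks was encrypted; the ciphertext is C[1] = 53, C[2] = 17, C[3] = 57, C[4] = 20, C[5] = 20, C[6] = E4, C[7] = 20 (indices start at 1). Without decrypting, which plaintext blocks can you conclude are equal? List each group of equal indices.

P[4] = P[5] = P[7]

ECB encrypts each block independently with the same key, so equal ciphertext blocks imply equal plaintext blocks.
C[4] = C[5] = C[7] = 20, so P[4] = P[5] = P[7].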